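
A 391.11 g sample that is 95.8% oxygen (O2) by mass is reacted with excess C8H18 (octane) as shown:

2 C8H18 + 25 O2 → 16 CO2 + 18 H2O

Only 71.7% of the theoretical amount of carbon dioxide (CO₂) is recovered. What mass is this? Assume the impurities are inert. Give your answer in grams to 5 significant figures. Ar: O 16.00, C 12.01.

236.46 g

Pure O2 available = 391.11 g × 0.958 = 374.683 g.
M(O2) = 2(16.00) = 32.00 g/mol.
M(CO2) = 12.01 + 2(16.00) = 44.01 g/mol.
n(O2) = 374.683 g / 32.00 g/mol = 11.7089 mol.
From the equation the O2:CO2 mole ratio is 25:16, so n(CO2) = 11.7089 × 16/25 = 7.49367 mol.
Mass of CO2 = 7.49367 mol × 44.01 g/mol = 329.796 g.
Actual mass collected = 329.796 g × 0.717 = 236.464 g.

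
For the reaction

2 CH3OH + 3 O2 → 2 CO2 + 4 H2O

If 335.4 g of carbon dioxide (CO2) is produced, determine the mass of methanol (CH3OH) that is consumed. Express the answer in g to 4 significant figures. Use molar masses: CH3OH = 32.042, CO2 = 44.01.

n(CO2) = 335.40 g / 44.01 g/mol = 7.6210 mol.
From the equation the CO2:CH3OH mole ratio is 2:2, so n(CH3OH) = 7.6210 × 2/2 = 7.6210 mol.
Mass of CH3OH = 7.6210 mol × 32.042 g/mol = 244.19 g.

244.2 g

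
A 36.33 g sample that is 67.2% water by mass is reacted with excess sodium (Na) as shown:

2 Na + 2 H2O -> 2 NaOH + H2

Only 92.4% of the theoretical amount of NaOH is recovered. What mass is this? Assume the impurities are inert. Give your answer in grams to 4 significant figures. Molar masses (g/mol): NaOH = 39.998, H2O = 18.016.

Pure H2O available = 36.33 g × 0.672 = 24.414 g.
n(H2O) = 24.414 g / 18.016 g/mol = 1.3551 mol.
From the equation the H2O:NaOH mole ratio is 2:2, so n(NaOH) = 1.3551 × 2/2 = 1.3551 mol.
Mass of NaOH = 1.3551 mol × 39.998 g/mol = 54.202 g.
Actual mass collected = 54.202 g × 0.924 = 50.083 g.

50.08 g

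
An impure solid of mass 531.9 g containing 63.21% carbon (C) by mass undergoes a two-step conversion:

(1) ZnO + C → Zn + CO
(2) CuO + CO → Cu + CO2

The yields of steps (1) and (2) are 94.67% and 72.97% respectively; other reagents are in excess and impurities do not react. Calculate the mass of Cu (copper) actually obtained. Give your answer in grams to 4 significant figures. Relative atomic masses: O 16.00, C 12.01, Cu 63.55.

Pure C = 531.9 × 0.6321 = 336.21 g.
M(C) = 12.01 g/mol.
M(Cu) = 63.55 g/mol.
n(C) = 336.21 / 12.01 = 27.995 mol.
Step 1 (C:CO = 1:1): theoretical n(CO) = 27.995 mol; at 94.67% yield, n(CO) = 26.502 mol.
Step 2 (CO:Cu = 1:1): theoretical n(Cu) = 26.502 mol, so theoretical mass = 26.502 × 63.55 = 1684.2 g.
At 72.97% yield, actual mass of Cu = 1684.2 × 0.7297 = 1229.0 g.

1229 g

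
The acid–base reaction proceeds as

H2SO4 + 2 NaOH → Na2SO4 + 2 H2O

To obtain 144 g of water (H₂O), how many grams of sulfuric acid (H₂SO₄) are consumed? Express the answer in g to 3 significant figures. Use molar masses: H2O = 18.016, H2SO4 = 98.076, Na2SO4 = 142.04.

n(H2O) = 144.0 g / 18.016 g/mol = 7.993 mol.
From the equation the H2O:H2SO4 mole ratio is 2:1, so n(H2SO4) = 7.993 × 1/2 = 3.996 mol.
Mass of H2SO4 = 3.996 mol × 98.076 g/mol = 392.0 g.

392 g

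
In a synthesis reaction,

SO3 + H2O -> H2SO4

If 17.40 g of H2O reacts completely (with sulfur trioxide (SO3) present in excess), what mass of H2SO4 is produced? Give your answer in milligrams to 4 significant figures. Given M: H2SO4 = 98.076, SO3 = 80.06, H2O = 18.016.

n(H2O) = 17.400 g / 18.016 g/mol = 0.96581 mol.
From the equation the H2O:H2SO4 mole ratio is 1:1, so n(H2SO4) = 0.96581 × 1/1 = 0.96581 mol.
Mass of H2SO4 = 0.96581 mol × 98.076 g/mol = 94.723 g.
Converting to mg: 94.723 g = 94720 mg.

94720 mg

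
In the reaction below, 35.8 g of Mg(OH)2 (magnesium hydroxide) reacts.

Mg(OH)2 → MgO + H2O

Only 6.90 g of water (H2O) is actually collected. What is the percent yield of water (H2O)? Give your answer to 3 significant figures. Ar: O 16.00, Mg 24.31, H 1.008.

M(Mg(OH)2) = 24.31 + 2(16.00) + 2(1.008) = 58.326 g/mol.
M(H2O) = 2(1.008) + 16.00 = 18.016 g/mol.
n(Mg(OH)2) = 35.80 g / 58.326 g/mol = 0.6138 mol.
From the equation the Mg(OH)2:H2O mole ratio is 1:1, so n(H2O) = 0.6138 × 1/1 = 0.6138 mol.
Mass of H2O = 0.6138 mol × 18.016 g/mol = 11.06 g.
This is the theoretical yield. Percent yield = 6.90 g / 11.06 g × 100% = 62.40%.

62.4 %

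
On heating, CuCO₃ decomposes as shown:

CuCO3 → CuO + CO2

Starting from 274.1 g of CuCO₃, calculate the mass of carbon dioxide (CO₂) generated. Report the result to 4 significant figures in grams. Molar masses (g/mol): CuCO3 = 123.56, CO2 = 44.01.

97.63 g

n(CuCO3) = 274.10 g / 123.56 g/mol = 2.2184 mol.
From the equation the CuCO3:CO2 mole ratio is 1:1, so n(CO2) = 2.2184 × 1/1 = 2.2184 mol.
Mass of CO2 = 2.2184 mol × 44.01 g/mol = 97.630 g.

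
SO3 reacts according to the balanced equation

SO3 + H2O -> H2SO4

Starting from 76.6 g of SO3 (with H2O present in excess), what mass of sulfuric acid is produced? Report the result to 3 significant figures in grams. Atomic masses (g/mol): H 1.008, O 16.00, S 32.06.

93.8 g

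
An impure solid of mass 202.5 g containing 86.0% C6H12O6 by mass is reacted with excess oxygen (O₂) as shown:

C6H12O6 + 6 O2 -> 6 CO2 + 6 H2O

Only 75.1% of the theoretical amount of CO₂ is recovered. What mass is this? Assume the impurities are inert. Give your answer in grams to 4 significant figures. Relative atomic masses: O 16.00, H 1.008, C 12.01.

191.7 g

Pure C6H12O6 available = 202.5 g × 0.860 = 174.15 g.
M(C6H12O6) = 6(12.01) + 12(1.008) + 6(16.00) = 180.156 g/mol.
M(CO2) = 12.01 + 2(16.00) = 44.01 g/mol.
n(C6H12O6) = 174.15 g / 180.156 g/mol = 0.96666 mol.
From the equation the C6H12O6:CO2 mole ratio is 1:6, so n(CO2) = 0.96666 × 6/1 = 5.8000 mol.
Mass of CO2 = 5.8000 mol × 44.01 g/mol = 255.26 g.
Actual mass collected = 255.26 g × 0.751 = 191.70 g.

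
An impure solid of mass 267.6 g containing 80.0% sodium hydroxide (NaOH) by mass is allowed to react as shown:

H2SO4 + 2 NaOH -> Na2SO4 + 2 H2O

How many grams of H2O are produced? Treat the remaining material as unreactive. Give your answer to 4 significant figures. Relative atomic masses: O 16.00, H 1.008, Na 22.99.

96.43 g

Mass of pure NaOH = 267.6 g × 0.800 = 214.08 g.
M(NaOH) = 22.99 + 16.00 + 1.008 = 39.998 g/mol.
M(H2O) = 2(1.008) + 16.00 = 18.016 g/mol.
n(NaOH) = 214.08 g / 39.998 g/mol = 5.3523 mol.
From the equation the NaOH:H2O mole ratio is 2:2, so n(H2O) = 5.3523 × 2/2 = 5.3523 mol.
Mass of H2O = 5.3523 mol × 18.016 g/mol = 96.426 g.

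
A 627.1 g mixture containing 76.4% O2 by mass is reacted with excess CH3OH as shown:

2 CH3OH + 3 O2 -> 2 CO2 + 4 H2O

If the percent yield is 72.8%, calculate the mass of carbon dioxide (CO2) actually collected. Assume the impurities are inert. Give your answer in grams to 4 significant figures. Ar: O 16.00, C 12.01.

319.8 g

Pure O2 available = 627.1 g × 0.764 = 479.10 g.
M(O2) = 2(16.00) = 32.00 g/mol.
M(CO2) = 12.01 + 2(16.00) = 44.01 g/mol.
n(O2) = 479.10 g / 32.00 g/mol = 14.972 mol.
From the equation the O2:CO2 mole ratio is 3:2, so n(CO2) = 14.972 × 2/3 = 9.9813 mol.
Mass of CO2 = 9.9813 mol × 44.01 g/mol = 439.28 g.
Actual mass collected = 439.28 g × 0.728 = 319.80 g.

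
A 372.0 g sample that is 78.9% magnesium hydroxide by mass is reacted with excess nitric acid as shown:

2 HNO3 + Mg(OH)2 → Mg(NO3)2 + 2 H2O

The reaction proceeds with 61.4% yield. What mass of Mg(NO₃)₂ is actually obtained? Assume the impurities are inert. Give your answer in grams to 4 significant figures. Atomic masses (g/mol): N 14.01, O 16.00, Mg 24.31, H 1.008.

Pure Mg(OH)2 available = 372.0 g × 0.789 = 293.51 g.
M(Mg(OH)2) = 24.31 + 2(16.00) + 2(1.008) = 58.326 g/mol.
M(Mg(NO3)2) = 24.31 + 2(14.01) + 6(16.00) = 148.33 g/mol.
n(Mg(OH)2) = 293.51 g / 58.326 g/mol = 5.0322 mol.
From the equation the Mg(OH)2:Mg(NO3)2 mole ratio is 1:1, so n(Mg(NO3)2) = 5.0322 × 1/1 = 5.0322 mol.
Mass of Mg(NO3)2 = 5.0322 mol × 148.33 g/mol = 746.43 g.
Actual mass collected = 746.43 g × 0.614 = 458.31 g.

458.3 g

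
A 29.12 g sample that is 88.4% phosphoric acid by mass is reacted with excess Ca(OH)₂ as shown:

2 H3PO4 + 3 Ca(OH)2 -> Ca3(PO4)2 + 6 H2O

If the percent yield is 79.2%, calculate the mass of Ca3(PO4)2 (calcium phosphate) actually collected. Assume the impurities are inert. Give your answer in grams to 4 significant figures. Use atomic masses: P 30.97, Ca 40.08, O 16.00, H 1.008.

32.27 g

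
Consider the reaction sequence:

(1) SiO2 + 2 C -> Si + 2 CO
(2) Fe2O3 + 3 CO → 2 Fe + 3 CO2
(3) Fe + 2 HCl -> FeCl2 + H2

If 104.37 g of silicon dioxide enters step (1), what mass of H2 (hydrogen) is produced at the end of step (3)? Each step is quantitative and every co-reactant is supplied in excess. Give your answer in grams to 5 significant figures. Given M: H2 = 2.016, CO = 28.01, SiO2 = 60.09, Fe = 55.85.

4.6688 g

n(SiO2) = 104.37 / 60.09 = 1.73689 mol.
Reaction (1): SiO2→CO ratio 1:2 ⇒ n(CO) = 3.47379 mol.
Reaction (2): CO→Fe ratio 3:2 ⇒ n(Fe) = 2.31586 mol.
Reaction (3): Fe→H2 ratio 1:1 ⇒ n(H2) = 2.31586 mol.
Mass of H2 = 2.31586 × 2.016 = 4.66877 g.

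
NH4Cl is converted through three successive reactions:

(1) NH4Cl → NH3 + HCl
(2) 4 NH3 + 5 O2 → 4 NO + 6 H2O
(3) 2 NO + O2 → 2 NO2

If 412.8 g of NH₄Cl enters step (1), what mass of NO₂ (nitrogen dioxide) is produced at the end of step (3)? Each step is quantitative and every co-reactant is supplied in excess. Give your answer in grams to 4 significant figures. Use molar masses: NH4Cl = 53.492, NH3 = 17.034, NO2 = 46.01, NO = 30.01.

n(NH4Cl) = 412.8 / 53.492 = 7.7170 mol.
Reaction (1): NH4Cl→NH3 ratio 1:1 ⇒ n(NH3) = 7.7170 mol.
Reaction (2): NH3→NO ratio 4:4 ⇒ n(NO) = 7.7170 mol.
Reaction (3): NO→NO2 ratio 2:2 ⇒ n(NO2) = 7.7170 mol.
Mass of NO2 = 7.7170 × 46.01 = 355.06 g.

355.1 g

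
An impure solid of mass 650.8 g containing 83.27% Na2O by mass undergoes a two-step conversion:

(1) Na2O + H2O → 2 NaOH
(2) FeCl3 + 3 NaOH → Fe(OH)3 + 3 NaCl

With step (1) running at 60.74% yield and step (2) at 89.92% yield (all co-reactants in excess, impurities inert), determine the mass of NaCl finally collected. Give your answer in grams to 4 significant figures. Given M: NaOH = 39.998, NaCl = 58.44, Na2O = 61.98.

558.2 g

Pure Na2O = 650.8 × 0.8327 = 541.92 g.
n(Na2O) = 541.92 / 61.98 = 8.7435 mol.
Step 1 (Na2O:NaOH = 1:2): theoretical n(NaOH) = 17.487 mol; at 60.74% yield, n(NaOH) = 10.622 mol.
Step 2 (NaOH:NaCl = 3:3): theoretical n(NaCl) = 10.622 mol, so theoretical mass = 10.622 × 58.44 = 620.73 g.
At 89.92% yield, actual mass of NaCl = 620.73 × 0.8992 = 558.16 g.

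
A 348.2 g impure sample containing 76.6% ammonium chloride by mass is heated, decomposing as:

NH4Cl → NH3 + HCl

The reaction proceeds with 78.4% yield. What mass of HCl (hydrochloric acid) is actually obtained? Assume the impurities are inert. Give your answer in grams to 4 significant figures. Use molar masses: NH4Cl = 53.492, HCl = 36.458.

142.5 g

Pure NH4Cl available = 348.2 g × 0.766 = 266.72 g.
n(NH4Cl) = 266.72 g / 53.492 g/mol = 4.9862 mol.
From the equation the NH4Cl:HCl mole ratio is 1:1, so n(HCl) = 4.9862 × 1/1 = 4.9862 mol.
Mass of HCl = 4.9862 mol × 36.458 g/mol = 181.79 g.
Actual mass collected = 181.79 g × 0.784 = 142.52 g.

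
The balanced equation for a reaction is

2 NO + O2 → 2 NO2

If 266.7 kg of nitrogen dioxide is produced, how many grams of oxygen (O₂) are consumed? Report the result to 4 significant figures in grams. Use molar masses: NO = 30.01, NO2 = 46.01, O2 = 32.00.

Convert: 266.7 kg = 266700 g.
n(NO2) = 266700 g / 46.01 g/mol = 5796.6 mol.
From the equation the NO2:O2 mole ratio is 2:1, so n(O2) = 5796.6 × 1/2 = 2898.3 mol.
Mass of O2 = 2898.3 mol × 32.00 g/mol = 92745 g.

92750 g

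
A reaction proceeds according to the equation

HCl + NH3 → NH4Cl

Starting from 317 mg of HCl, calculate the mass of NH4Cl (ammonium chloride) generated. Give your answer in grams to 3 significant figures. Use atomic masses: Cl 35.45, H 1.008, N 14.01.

M(HCl) = 1.008 + 35.45 = 36.458 g/mol.
M(NH4Cl) = 14.01 + 4(1.008) + 35.45 = 53.492 g/mol.
Convert: 317 mg = 0.3170 g.
n(HCl) = 0.3170 g / 36.458 g/mol = 0.008695 mol.
From the equation the HCl:NH4Cl mole ratio is 1:1, so n(NH4Cl) = 0.008695 × 1/1 = 0.008695 mol.
Mass of NH4Cl = 0.008695 mol × 53.492 g/mol = 0.4651 g.

0.465 g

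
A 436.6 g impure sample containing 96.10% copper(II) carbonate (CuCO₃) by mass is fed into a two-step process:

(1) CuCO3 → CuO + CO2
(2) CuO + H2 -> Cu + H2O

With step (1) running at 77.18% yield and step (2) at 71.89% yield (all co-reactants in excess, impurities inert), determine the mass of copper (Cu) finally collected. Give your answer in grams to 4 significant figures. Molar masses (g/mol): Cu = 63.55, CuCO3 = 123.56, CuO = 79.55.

Pure CuCO3 = 436.6 × 0.9610 = 419.57 g.
n(CuCO3) = 419.57 / 123.56 = 3.3957 mol.
Step 1 (CuCO3:CuO = 1:1): theoretical n(CuO) = 3.3957 mol; at 77.18% yield, n(CuO) = 2.6208 mol.
Step 2 (CuO:Cu = 1:1): theoretical n(Cu) = 2.6208 mol, so theoretical mass = 2.6208 × 63.55 = 166.55 g.
At 71.89% yield, actual mass of Cu = 166.55 × 0.7189 = 119.73 g.

119.7 g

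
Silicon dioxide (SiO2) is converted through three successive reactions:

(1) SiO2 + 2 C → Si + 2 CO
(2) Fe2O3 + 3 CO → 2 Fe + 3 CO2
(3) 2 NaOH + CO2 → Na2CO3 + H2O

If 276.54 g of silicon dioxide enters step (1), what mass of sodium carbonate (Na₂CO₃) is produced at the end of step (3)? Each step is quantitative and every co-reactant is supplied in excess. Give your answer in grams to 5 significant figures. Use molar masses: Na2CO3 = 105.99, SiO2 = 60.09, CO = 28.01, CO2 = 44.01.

975.55 g

n(SiO2) = 276.54 / 60.09 = 4.60210 mol.
Reaction (1): SiO2→CO ratio 1:2 ⇒ n(CO) = 9.20419 mol.
Reaction (2): CO→CO2 ratio 3:3 ⇒ n(CO2) = 9.20419 mol.
Reaction (3): CO2→Na2CO3 ratio 1:1 ⇒ n(Na2CO3) = 9.20419 mol.
Mass of Na2CO3 = 9.20419 × 105.99 = 975.552 g.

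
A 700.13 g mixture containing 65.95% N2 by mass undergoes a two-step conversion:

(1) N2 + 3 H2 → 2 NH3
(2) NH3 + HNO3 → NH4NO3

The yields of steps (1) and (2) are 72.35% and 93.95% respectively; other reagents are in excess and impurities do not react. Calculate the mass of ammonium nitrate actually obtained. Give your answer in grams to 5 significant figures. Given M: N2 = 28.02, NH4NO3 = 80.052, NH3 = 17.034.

1793.3 g

Pure N2 = 700.13 × 0.6595 = 461.736 g.
n(N2) = 461.736 / 28.02 = 16.4788 mol.
Step 1 (N2:NH3 = 1:2): theoretical n(NH3) = 32.9576 mol; at 72.35% yield, n(NH3) = 23.8448 mol.
Step 2 (NH3:NH4NO3 = 1:1): theoretical n(NH4NO3) = 23.8448 mol, so theoretical mass = 23.8448 × 80.052 = 1908.82 g.
At 93.95% yield, actual mass of NH4NO3 = 1908.82 × 0.9395 = 1793.34 g.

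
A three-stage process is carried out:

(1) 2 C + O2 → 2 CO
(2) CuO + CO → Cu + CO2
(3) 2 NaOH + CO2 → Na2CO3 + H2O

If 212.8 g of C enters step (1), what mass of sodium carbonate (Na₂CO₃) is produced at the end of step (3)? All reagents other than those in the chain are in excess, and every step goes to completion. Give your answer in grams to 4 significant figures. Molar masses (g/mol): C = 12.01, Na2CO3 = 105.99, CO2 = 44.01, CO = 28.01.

n(C) = 212.8 / 12.01 = 17.719 mol.
Reaction (1): C→CO ratio 2:2 ⇒ n(CO) = 17.719 mol.
Reaction (2): CO→CO2 ratio 1:1 ⇒ n(CO2) = 17.719 mol.
Reaction (3): CO2→Na2CO3 ratio 1:1 ⇒ n(Na2CO3) = 17.719 mol.
Mass of Na2CO3 = 17.719 × 105.99 = 1878.0 g.

1878 g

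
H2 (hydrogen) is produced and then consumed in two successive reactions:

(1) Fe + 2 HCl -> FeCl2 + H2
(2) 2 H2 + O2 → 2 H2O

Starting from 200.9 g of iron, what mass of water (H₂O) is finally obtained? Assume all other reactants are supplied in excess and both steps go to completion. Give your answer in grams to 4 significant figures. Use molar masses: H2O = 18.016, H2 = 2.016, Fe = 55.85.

64.81 g

n(Fe) = 200.90 / 55.85 = 3.5971 mol.
Step 1 gives a 1:1 ratio of Fe to H2, so n(H2) = 3.5971 mol.
In step 2 the H2:H2O ratio is 2:2, so n(H2O) = 3.5971 mol.
Mass of H2O = 3.5971 × 18.016 = 64.806 g.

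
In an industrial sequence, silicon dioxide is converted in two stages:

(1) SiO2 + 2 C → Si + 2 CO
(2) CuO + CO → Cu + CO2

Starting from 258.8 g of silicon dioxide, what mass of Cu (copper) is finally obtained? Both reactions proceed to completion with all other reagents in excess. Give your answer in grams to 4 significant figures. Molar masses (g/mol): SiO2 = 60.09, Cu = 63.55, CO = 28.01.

n(SiO2) = 258.80 / 60.09 = 4.3069 mol.
Step 1 gives a 1:2 ratio of SiO2 to CO, so n(CO) = 8.6137 mol.
In step 2 the CO:Cu ratio is 1:1, so n(Cu) = 8.6137 mol.
Mass of Cu = 8.6137 × 63.55 = 547.40 g.

547.4 g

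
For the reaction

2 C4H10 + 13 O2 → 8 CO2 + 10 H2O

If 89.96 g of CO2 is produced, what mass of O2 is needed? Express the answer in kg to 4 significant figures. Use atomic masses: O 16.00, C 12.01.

M(CO2) = 12.01 + 2(16.00) = 44.01 g/mol.
M(O2) = 2(16.00) = 32.00 g/mol.
n(CO2) = 89.960 g / 44.01 g/mol = 2.0441 mol.
From the equation the CO2:O2 mole ratio is 8:13, so n(O2) = 2.0441 × 13/8 = 3.3216 mol.
Mass of O2 = 3.3216 mol × 32.00 g/mol = 106.29 g.
Converting to kg: 106.29 g = 0.1063 kg.

0.1063 kg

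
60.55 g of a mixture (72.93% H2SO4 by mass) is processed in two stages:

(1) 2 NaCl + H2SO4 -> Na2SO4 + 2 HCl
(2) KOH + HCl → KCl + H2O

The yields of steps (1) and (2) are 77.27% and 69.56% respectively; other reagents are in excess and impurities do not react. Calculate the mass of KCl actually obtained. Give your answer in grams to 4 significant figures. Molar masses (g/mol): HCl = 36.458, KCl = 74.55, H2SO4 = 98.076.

36.08 g

Pure H2SO4 = 60.55 × 0.7293 = 44.159 g.
n(H2SO4) = 44.159 / 98.076 = 0.45025 mol.
Step 1 (H2SO4:HCl = 1:2): theoretical n(HCl) = 0.90051 mol; at 77.27% yield, n(HCl) = 0.69582 mol.
Step 2 (HCl:KCl = 1:1): theoretical n(KCl) = 0.69582 mol, so theoretical mass = 0.69582 × 74.55 = 51.874 g.
At 69.56% yield, actual mass of KCl = 51.874 × 0.6956 = 36.083 g.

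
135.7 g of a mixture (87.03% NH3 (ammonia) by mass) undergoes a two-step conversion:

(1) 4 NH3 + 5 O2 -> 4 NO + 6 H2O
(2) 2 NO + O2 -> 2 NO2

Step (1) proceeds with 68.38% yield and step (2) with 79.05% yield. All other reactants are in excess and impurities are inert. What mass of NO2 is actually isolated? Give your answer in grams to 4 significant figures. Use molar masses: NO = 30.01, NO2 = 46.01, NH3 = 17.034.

172.4 g

Pure NH3 = 135.7 × 0.8703 = 118.10 g.
n(NH3) = 118.10 / 17.034 = 6.9332 mol.
Step 1 (NH3:NO = 4:4): theoretical n(NO) = 6.9332 mol; at 68.38% yield, n(NO) = 4.7409 mol.
Step 2 (NO:NO2 = 2:2): theoretical n(NO2) = 4.7409 mol, so theoretical mass = 4.7409 × 46.01 = 218.13 g.
At 79.05% yield, actual mass of NO2 = 218.13 × 0.7905 = 172.43 g.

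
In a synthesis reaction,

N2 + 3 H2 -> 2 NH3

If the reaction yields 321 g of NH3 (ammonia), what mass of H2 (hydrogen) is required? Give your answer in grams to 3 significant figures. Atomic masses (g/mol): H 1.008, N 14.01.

M(NH3) = 14.01 + 3(1.008) = 17.034 g/mol.
M(H2) = 2(1.008) = 2.016 g/mol.
n(NH3) = 321.0 g / 17.034 g/mol = 18.84 mol.
From the equation the NH3:H2 mole ratio is 2:3, so n(H2) = 18.84 × 3/2 = 28.27 mol.
Mass of H2 = 28.27 mol × 2.016 g/mol = 56.99 g.

57.0 g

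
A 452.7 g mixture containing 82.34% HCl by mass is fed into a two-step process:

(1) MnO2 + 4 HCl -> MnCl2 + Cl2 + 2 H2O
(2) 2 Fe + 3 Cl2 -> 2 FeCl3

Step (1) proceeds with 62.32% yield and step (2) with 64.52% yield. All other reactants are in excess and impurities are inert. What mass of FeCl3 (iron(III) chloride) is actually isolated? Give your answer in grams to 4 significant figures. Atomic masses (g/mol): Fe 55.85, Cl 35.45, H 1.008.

Pure HCl = 452.7 × 0.8234 = 372.75 g.
M(HCl) = 1.008 + 35.45 = 36.458 g/mol.
M(FeCl3) = 55.85 + 3(35.45) = 162.20 g/mol.
n(HCl) = 372.75 / 36.458 = 10.224 mol.
Step 1 (HCl:Cl2 = 4:1): theoretical n(Cl2) = 2.5560 mol; at 62.32% yield, n(Cl2) = 1.5929 mol.
Step 2 (Cl2:FeCl3 = 3:2): theoretical n(FeCl3) = 1.0620 mol, so theoretical mass = 1.0620 × 162.20 = 172.25 g.
At 64.52% yield, actual mass of FeCl3 = 172.25 × 0.6452 = 111.13 g.

111.1 g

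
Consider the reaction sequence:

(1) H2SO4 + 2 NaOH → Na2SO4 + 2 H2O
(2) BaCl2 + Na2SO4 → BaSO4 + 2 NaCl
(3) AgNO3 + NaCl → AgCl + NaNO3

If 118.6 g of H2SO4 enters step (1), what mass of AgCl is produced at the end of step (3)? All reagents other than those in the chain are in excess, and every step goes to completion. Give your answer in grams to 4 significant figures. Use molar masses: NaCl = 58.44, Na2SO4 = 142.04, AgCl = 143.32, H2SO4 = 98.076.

346.6 g

n(H2SO4) = 118.6 / 98.076 = 1.2093 mol.
Reaction (1): H2SO4→Na2SO4 ratio 1:1 ⇒ n(Na2SO4) = 1.2093 mol.
Reaction (2): Na2SO4→NaCl ratio 1:2 ⇒ n(NaCl) = 2.4185 mol.
Reaction (3): NaCl→AgCl ratio 1:1 ⇒ n(AgCl) = 2.4185 mol.
Mass of AgCl = 2.4185 × 143.32 = 346.62 g.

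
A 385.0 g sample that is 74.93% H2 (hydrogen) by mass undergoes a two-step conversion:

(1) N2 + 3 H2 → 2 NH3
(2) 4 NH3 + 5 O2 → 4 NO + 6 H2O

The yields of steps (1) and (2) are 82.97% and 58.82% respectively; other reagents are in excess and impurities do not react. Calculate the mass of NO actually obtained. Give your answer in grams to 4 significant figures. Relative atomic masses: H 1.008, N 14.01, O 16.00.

1397 g

Pure H2 = 385.0 × 0.7493 = 288.48 g.
M(H2) = 2(1.008) = 2.016 g/mol.
M(NO) = 14.01 + 16.00 = 30.01 g/mol.
n(H2) = 288.48 / 2.016 = 143.10 mol.
Step 1 (H2:NH3 = 3:2): theoretical n(NH3) = 95.397 mol; at 82.97% yield, n(NH3) = 79.151 mol.
Step 2 (NH3:NO = 4:4): theoretical n(NO) = 79.151 mol, so theoretical mass = 79.151 × 30.01 = 2375.3 g.
At 58.82% yield, actual mass of NO = 2375.3 × 0.5882 = 1397.2 g.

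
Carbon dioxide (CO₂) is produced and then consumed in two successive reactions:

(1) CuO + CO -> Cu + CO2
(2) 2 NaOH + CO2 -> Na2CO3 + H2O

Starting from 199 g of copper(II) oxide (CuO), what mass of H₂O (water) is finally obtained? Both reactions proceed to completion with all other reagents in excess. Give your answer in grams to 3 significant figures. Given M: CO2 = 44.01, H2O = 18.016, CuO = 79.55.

45.1 g

n(CuO) = 199.0 / 79.55 = 2.502 mol.
Step 1 gives a 1:1 ratio of CuO to CO2, so n(CO2) = 2.502 mol.
In step 2 the CO2:H2O ratio is 1:1, so n(H2O) = 2.502 mol.
Mass of H2O = 2.502 × 18.016 = 45.07 g.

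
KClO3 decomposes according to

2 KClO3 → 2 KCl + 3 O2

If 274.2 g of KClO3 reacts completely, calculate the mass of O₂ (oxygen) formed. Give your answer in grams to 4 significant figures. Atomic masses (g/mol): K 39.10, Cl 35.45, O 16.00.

107.4 g

M(KClO3) = 39.10 + 35.45 + 3(16.00) = 122.55 g/mol.
M(O2) = 2(16.00) = 32.00 g/mol.
n(KClO3) = 274.20 g / 122.55 g/mol = 2.2375 mol.
From the equation the KClO3:O2 mole ratio is 2:3, so n(O2) = 2.2375 × 3/2 = 3.3562 mol.
Mass of O2 = 3.3562 mol × 32.00 g/mol = 107.40 g.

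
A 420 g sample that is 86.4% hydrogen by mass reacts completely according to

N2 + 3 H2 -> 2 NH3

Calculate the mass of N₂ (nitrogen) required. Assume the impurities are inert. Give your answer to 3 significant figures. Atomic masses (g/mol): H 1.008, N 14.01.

Mass of pure H2 = 420 g × 0.864 = 362.9 g.
M(H2) = 2(1.008) = 2.016 g/mol.
M(N2) = 2(14.01) = 28.02 g/mol.
n(H2) = 362.9 g / 2.016 g/mol = 180.0 mol.
From the equation the H2:N2 mole ratio is 3:1, so n(N2) = 180.0 × 1/3 = 60.00 mol.
Mass of N2 = 60.00 mol × 28.02 g/mol = 1681 g.

1680 g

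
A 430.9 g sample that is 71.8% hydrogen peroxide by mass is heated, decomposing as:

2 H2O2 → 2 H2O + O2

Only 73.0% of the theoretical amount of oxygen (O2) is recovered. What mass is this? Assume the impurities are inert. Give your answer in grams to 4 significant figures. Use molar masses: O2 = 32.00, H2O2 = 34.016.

106.2 g

Pure H2O2 available = 430.9 g × 0.718 = 309.39 g.
n(H2O2) = 309.39 g / 34.016 g/mol = 9.0953 mol.
From the equation the H2O2:O2 mole ratio is 2:1, so n(O2) = 9.0953 × 1/2 = 4.5477 mol.
Mass of O2 = 4.5477 mol × 32.00 g/mol = 145.53 g.
Actual mass collected = 145.53 g × 0.730 = 106.23 g.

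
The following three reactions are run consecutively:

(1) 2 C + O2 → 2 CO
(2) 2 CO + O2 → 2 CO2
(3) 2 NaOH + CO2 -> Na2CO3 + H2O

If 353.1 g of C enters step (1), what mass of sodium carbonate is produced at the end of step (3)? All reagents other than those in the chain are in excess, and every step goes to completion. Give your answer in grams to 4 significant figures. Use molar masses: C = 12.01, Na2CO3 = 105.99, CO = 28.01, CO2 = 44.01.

3116 g

n(C) = 353.1 / 12.01 = 29.400 mol.
Reaction (1): C→CO ratio 2:2 ⇒ n(CO) = 29.400 mol.
Reaction (2): CO→CO2 ratio 2:2 ⇒ n(CO2) = 29.400 mol.
Reaction (3): CO2→Na2CO3 ratio 1:1 ⇒ n(Na2CO3) = 29.400 mol.
Mass of Na2CO3 = 29.400 × 105.99 = 3116.2 g.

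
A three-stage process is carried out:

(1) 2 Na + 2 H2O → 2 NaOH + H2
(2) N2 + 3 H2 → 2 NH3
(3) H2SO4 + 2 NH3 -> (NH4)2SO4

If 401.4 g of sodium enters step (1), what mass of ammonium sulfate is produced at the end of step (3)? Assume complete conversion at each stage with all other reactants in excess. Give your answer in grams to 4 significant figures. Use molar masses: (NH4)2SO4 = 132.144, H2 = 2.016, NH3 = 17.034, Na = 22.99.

384.5 g

n(Na) = 401.4 / 22.99 = 17.460 mol.
Reaction (1): Na→H2 ratio 2:1 ⇒ n(H2) = 8.7299 mol.
Reaction (2): H2→NH3 ratio 3:2 ⇒ n(NH3) = 5.8199 mol.
Reaction (3): NH3→(NH4)2SO4 ratio 2:1 ⇒ n((NH4)2SO4) = 2.9100 mol.
Mass of (NH4)2SO4 = 2.9100 × 132.144 = 384.53 g.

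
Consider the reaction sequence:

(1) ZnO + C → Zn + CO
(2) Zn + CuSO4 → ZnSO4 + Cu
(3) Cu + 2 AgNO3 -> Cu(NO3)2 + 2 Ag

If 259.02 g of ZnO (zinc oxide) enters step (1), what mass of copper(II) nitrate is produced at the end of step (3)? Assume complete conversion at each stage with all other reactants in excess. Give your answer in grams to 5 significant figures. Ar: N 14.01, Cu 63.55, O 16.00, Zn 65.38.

597.01 g

M(ZnO) = 65.38 + 16.00 = 81.38 g/mol.
M(Cu(NO3)2) = 63.55 + 2(14.01) + 6(16.00) = 187.57 g/mol.
n(ZnO) = 259.02 / 81.38 = 3.18285 mol.
Reaction (1): ZnO→Zn ratio 1:1 ⇒ n(Zn) = 3.18285 mol.
Reaction (2): Zn→Cu ratio 1:1 ⇒ n(Cu) = 3.18285 mol.
Reaction (3): Cu→Cu(NO3)2 ratio 1:1 ⇒ n(Cu(NO3)2) = 3.18285 mol.
Mass of Cu(NO3)2 = 3.18285 × 187.57 = 597.006 g.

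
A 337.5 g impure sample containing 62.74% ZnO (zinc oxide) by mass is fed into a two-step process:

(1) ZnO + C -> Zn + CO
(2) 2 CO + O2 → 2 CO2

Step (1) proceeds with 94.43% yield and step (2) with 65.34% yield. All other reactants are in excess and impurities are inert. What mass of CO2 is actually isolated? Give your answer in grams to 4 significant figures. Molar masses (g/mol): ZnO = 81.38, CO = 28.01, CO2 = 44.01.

70.65 g

Pure ZnO = 337.5 × 0.6274 = 211.75 g.
n(ZnO) = 211.75 / 81.38 = 2.6020 mol.
Step 1 (ZnO:CO = 1:1): theoretical n(CO) = 2.6020 mol; at 94.43% yield, n(CO) = 2.4570 mol.
Step 2 (CO:CO2 = 2:2): theoretical n(CO2) = 2.4570 mol, so theoretical mass = 2.4570 × 44.01 = 108.13 g.
At 65.34% yield, actual mass of CO2 = 108.13 × 0.6534 = 70.655 g.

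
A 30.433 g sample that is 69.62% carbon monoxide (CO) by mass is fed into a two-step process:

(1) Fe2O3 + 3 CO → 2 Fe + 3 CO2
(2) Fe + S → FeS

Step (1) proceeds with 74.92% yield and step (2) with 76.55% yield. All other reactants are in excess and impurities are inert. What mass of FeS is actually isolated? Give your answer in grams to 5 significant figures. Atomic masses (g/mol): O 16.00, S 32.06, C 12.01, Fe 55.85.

25.425 g

Pure CO = 30.433 × 0.6962 = 21.1875 g.
M(CO) = 12.01 + 16.00 = 28.01 g/mol.
M(FeS) = 55.85 + 32.06 = 87.91 g/mol.
n(CO) = 21.1875 / 28.01 = 0.756425 mol.
Step 1 (CO:Fe = 3:2): theoretical n(Fe) = 0.504283 mol; at 74.92% yield, n(Fe) = 0.377809 mol.
Step 2 (Fe:FeS = 1:1): theoretical n(FeS) = 0.377809 mol, so theoretical mass = 0.377809 × 87.91 = 33.2132 g.
At 76.55% yield, actual mass of FeS = 33.2132 × 0.7655 = 25.4247 g.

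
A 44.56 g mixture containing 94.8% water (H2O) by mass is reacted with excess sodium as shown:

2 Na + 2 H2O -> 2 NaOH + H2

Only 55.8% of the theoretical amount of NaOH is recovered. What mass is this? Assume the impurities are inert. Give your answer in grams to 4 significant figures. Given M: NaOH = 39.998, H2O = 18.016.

52.33 g

Pure H2O available = 44.56 g × 0.948 = 42.243 g.
n(H2O) = 42.243 g / 18.016 g/mol = 2.3447 mol.
From the equation the H2O:NaOH mole ratio is 2:2, so n(NaOH) = 2.3447 × 2/2 = 2.3447 mol.
Mass of NaOH = 2.3447 mol × 39.998 g/mol = 93.785 g.
Actual mass collected = 93.785 g × 0.558 = 52.332 g.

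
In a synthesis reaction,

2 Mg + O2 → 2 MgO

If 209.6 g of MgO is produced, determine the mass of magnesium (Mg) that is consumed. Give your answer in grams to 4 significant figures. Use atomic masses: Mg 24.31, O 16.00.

M(MgO) = 24.31 + 16.00 = 40.31 g/mol.
M(Mg) = 24.31 g/mol.
n(MgO) = 209.60 g / 40.31 g/mol = 5.1997 mol.
From the equation the MgO:Mg mole ratio is 2:2, so n(Mg) = 5.1997 × 2/2 = 5.1997 mol.
Mass of Mg = 5.1997 mol × 24.31 g/mol = 126.40 g.

126.4 g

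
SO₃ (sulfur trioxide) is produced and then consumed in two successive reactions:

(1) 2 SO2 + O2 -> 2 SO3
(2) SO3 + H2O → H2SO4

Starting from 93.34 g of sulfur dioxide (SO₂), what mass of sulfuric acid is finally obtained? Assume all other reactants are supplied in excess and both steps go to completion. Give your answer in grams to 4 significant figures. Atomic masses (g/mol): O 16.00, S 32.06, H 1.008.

M(SO2) = 32.06 + 2(16.00) = 64.06 g/mol.
M(H2SO4) = 2(1.008) + 32.06 + 4(16.00) = 98.076 g/mol.
n(SO2) = 93.340 / 64.06 = 1.4571 mol.
Step 1 gives a 2:2 ratio of SO2 to SO3, so n(SO3) = 1.4571 mol.
In step 2 the SO3:H2SO4 ratio is 1:1, so n(H2SO4) = 1.4571 mol.
Mass of H2SO4 = 1.4571 × 98.076 = 142.90 g.

142.9 g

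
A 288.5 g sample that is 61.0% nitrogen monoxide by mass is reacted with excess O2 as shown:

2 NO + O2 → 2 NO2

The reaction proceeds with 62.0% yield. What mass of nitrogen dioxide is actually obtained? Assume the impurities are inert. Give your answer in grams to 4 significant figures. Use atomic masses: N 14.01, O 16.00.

167.3 g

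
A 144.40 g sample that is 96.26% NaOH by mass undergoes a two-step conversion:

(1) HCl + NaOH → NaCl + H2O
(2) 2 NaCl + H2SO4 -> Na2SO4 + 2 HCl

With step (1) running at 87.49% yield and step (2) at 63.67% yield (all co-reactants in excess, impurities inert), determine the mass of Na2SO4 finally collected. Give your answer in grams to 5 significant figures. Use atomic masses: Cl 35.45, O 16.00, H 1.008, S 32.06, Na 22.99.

137.48 g

Pure NaOH = 144.40 × 0.9626 = 138.999 g.
M(NaOH) = 22.99 + 16.00 + 1.008 = 39.998 g/mol.
M(Na2SO4) = 2(22.99) + 32.06 + 4(16.00) = 142.04 g/mol.
n(NaOH) = 138.999 / 39.998 = 3.47516 mol.
Step 1 (NaOH:NaCl = 1:1): theoretical n(NaCl) = 3.47516 mol; at 87.49% yield, n(NaCl) = 3.04042 mol.
Step 2 (NaCl:Na2SO4 = 2:1): theoretical n(Na2SO4) = 1.52021 mol, so theoretical mass = 1.52021 × 142.04 = 215.930 g.
At 63.67% yield, actual mass of Na2SO4 = 215.930 × 0.6367 = 137.483 g.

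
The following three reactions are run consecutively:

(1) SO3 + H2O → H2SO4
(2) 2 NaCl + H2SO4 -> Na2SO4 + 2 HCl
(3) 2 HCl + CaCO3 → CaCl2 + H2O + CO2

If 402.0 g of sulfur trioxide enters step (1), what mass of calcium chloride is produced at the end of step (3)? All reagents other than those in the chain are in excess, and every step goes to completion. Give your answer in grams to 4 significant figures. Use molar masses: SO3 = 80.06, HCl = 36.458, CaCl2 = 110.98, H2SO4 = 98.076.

557.3 g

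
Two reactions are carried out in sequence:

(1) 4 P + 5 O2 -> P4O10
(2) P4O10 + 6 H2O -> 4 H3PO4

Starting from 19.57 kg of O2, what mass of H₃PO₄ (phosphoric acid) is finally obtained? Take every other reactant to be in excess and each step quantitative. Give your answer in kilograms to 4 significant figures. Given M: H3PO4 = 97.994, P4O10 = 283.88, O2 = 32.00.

19.57 kg = 19570 g.
n(O2) = 19570 / 32.00 = 611.56 mol.
Step 1 gives a 5:1 ratio of O2 to P4O10, so n(P4O10) = 122.31 mol.
In step 2 the P4O10:H3PO4 ratio is 1:4, so n(H3PO4) = 489.25 mol.
Mass of H3PO4 = 489.25 × 97.994 = 47944 g = 47.94 kg.

47.94 kg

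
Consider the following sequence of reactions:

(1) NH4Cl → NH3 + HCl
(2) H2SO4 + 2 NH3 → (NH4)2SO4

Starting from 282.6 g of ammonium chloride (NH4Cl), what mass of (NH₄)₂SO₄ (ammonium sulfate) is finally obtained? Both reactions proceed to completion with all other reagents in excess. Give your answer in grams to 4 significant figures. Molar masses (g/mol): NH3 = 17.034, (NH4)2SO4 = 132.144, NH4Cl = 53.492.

n(NH4Cl) = 282.60 / 53.492 = 5.2830 mol.
Step 1 gives a 1:1 ratio of NH4Cl to NH3, so n(NH3) = 5.2830 mol.
In step 2 the NH3:(NH4)2SO4 ratio is 2:1, so n((NH4)2SO4) = 2.6415 mol.
Mass of (NH4)2SO4 = 2.6415 × 132.144 = 349.06 g.

349.1 g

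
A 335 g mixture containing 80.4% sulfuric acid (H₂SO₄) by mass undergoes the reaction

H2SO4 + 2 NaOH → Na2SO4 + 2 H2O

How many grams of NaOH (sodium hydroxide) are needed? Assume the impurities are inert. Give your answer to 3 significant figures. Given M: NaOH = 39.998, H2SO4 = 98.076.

Mass of pure H2SO4 = 335 g × 0.804 = 269.3 g.
n(H2SO4) = 269.3 g / 98.076 g/mol = 2.746 mol.
From the equation the H2SO4:NaOH mole ratio is 1:2, so n(NaOH) = 2.746 × 2/1 = 5.492 mol.
Mass of NaOH = 5.492 mol × 39.998 g/mol = 219.7 g.

220 g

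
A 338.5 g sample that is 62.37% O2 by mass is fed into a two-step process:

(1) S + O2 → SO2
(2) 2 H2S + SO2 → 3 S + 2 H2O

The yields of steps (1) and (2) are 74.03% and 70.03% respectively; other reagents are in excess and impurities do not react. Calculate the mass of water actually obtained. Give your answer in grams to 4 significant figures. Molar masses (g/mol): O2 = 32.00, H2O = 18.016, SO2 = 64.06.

123.2 g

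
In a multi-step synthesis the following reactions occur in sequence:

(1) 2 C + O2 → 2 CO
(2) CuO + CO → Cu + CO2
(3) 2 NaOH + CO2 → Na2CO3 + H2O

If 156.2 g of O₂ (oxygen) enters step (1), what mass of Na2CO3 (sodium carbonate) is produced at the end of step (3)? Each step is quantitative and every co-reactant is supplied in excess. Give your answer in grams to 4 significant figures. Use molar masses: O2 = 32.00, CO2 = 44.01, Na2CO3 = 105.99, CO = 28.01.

1035 g

n(O2) = 156.2 / 32.00 = 4.8812 mol.
Reaction (1): O2→CO ratio 1:2 ⇒ n(CO) = 9.7625 mol.
Reaction (2): CO→CO2 ratio 1:1 ⇒ n(CO2) = 9.7625 mol.
Reaction (3): CO2→Na2CO3 ratio 1:1 ⇒ n(Na2CO3) = 9.7625 mol.
Mass of Na2CO3 = 9.7625 × 105.99 = 1034.7 g.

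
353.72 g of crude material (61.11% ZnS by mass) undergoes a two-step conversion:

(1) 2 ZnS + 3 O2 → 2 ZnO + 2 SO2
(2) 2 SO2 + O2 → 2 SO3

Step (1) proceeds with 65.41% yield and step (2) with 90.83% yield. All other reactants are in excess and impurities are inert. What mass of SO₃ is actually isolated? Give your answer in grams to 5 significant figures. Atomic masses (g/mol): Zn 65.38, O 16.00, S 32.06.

Pure ZnS = 353.72 × 0.6111 = 216.158 g.
M(ZnS) = 65.38 + 32.06 = 97.44 g/mol.
M(SO3) = 32.06 + 3(16.00) = 80.06 g/mol.
n(ZnS) = 216.158 / 97.44 = 2.21837 mol.
Step 1 (ZnS:SO2 = 2:2): theoretical n(SO2) = 2.21837 mol; at 65.41% yield, n(SO2) = 1.45104 mol.
Step 2 (SO2:SO3 = 2:2): theoretical n(SO3) = 1.45104 mol, so theoretical mass = 1.45104 × 80.06 = 116.170 g.
At 90.83% yield, actual mass of SO3 = 116.170 × 0.9083 = 105.517 g.

105.52 g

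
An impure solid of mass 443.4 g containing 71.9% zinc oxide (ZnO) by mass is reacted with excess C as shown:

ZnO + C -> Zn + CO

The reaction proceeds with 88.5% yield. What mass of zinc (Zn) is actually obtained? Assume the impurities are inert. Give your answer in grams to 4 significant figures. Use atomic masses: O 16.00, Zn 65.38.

226.7 g

Pure ZnO available = 443.4 g × 0.719 = 318.80 g.
M(ZnO) = 65.38 + 16.00 = 81.38 g/mol.
M(Zn) = 65.38 g/mol.
n(ZnO) = 318.80 g / 81.38 g/mol = 3.9175 mol.
From the equation the ZnO:Zn mole ratio is 1:1, so n(Zn) = 3.9175 × 1/1 = 3.9175 mol.
Mass of Zn = 3.9175 mol × 65.38 g/mol = 256.12 g.
Actual mass collected = 256.12 g × 0.885 = 226.67 g.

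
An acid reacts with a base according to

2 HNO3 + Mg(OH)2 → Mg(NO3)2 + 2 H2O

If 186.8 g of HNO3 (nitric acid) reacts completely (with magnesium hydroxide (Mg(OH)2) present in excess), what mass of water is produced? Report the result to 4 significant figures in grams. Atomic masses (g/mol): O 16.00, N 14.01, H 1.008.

53.40 g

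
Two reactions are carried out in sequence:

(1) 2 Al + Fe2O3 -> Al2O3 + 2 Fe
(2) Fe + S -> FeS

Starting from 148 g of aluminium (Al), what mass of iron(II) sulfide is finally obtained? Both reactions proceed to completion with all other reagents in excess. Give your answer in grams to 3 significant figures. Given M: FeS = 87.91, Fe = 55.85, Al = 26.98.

n(Al) = 148.0 / 26.98 = 5.486 mol.
Step 1 gives a 2:2 ratio of Al to Fe, so n(Fe) = 5.486 mol.
In step 2 the Fe:FeS ratio is 1:1, so n(FeS) = 5.486 mol.
Mass of FeS = 5.486 × 87.91 = 482.2 g.

482 g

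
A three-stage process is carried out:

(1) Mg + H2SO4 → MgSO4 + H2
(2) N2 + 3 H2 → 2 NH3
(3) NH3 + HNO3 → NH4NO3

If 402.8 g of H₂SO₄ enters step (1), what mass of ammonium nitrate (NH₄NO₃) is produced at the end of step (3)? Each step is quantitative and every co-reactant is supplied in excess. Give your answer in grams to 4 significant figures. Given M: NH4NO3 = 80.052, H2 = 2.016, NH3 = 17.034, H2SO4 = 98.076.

219.2 g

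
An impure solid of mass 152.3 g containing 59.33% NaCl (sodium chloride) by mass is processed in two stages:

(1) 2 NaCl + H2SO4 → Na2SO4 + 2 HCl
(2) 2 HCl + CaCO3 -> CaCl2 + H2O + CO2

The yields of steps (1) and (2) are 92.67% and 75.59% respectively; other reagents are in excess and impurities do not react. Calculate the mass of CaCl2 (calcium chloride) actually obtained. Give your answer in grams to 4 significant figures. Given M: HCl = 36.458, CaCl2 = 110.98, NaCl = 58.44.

Pure NaCl = 152.3 × 0.5933 = 90.360 g.
n(NaCl) = 90.360 / 58.44 = 1.5462 mol.
Step 1 (NaCl:HCl = 2:2): theoretical n(HCl) = 1.5462 mol; at 92.67% yield, n(HCl) = 1.4329 mol.
Step 2 (HCl:CaCl2 = 2:1): theoretical n(CaCl2) = 0.71643 mol, so theoretical mass = 0.71643 × 110.98 = 79.509 g.
At 75.59% yield, actual mass of CaCl2 = 79.509 × 0.7559 = 60.101 g.

60.10 g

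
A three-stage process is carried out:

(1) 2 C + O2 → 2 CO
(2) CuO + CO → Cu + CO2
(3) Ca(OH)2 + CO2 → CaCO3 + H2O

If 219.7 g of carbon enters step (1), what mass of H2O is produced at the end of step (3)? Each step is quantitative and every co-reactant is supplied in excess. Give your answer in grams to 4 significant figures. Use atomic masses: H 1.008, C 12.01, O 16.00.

329.6 g

M(C) = 12.01 g/mol.
M(H2O) = 2(1.008) + 16.00 = 18.016 g/mol.
n(C) = 219.7 / 12.01 = 18.293 mol.
Reaction (1): C→CO ratio 2:2 ⇒ n(CO) = 18.293 mol.
Reaction (2): CO→CO2 ratio 1:1 ⇒ n(CO2) = 18.293 mol.
Reaction (3): CO2→H2O ratio 1:1 ⇒ n(H2O) = 18.293 mol.
Mass of H2O = 18.293 × 18.016 = 329.57 g.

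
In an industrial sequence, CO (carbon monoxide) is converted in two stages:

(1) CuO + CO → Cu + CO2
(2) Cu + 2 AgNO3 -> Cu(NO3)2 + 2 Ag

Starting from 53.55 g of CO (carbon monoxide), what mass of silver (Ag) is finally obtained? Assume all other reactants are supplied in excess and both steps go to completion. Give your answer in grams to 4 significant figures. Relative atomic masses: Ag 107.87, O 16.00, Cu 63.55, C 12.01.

412.5 g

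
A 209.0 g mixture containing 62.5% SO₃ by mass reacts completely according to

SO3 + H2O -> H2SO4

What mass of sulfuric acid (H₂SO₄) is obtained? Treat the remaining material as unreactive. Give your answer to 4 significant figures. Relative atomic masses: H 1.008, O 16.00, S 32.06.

160.0 g

Mass of pure SO3 = 209.0 g × 0.625 = 130.62 g.
M(SO3) = 32.06 + 3(16.00) = 80.06 g/mol.
M(H2SO4) = 2(1.008) + 32.06 + 4(16.00) = 98.076 g/mol.
n(SO3) = 130.62 g / 80.06 g/mol = 1.6316 mol.
From the equation the SO3:H2SO4 mole ratio is 1:1, so n(H2SO4) = 1.6316 × 1/1 = 1.6316 mol.
Mass of H2SO4 = 1.6316 mol × 98.076 g/mol = 160.02 g.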